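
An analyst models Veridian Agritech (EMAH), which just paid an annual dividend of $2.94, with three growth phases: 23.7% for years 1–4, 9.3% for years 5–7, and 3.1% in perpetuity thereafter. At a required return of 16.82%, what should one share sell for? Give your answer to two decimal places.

Three-stage DDM. Project D₁…D_7; terminal Gordon value at t=7 with g = 0.031; discount at r = 0.1682.
D_1 = 3.6368
D_2 = 4.4987
D_3 = 5.5649
D_4 = 6.8838
D_5 = 7.5240
D_6 = 8.2237
D_7 = 8.9885
TV_7 = 9.2671/(0.1682−0.031) = 67.5447
P₀ = Σ Dₜ/(1+r)ᵗ + TV_7/(1+r)^7 = 46.0673

$46.07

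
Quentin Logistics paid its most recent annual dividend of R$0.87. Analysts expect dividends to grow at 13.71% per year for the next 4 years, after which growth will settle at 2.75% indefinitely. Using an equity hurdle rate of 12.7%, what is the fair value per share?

Two-stage DDM. Project D₁…D_4 at 0.1371, terminal growth 0.0275, discount at r = 0.127.
D_1 = 0.9893
D_2 = 1.1249
D_3 = 1.2791
D_4 = 1.4545
Terminal value at t=4: TV = D_5/(r−g) = 1.4945/(0.127−0.0275) = 15.0201
P₀ = 0.9893/(1+0.127)^1 + 1.1249/(1+0.127)^2 + 1.2791/(1+0.127)^3 + 1.4545/(1+0.127)^4 + 15.0201/(1+0.127)^4 = 12.8693

R$12.87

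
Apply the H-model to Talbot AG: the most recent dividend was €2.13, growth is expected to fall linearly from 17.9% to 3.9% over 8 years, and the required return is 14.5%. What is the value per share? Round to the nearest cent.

€32.13

H-model: P₀ = D₀[(1+g_L) + H(g_S−g_L)]/(r−g_L), with H = 8/2 = 4.
P₀ = 2.13 × [(1+0.039) + 4×(0.179−0.039)] / (0.145−0.039)
   = 2.13 × 1.5990 / 0.106 = 32.1308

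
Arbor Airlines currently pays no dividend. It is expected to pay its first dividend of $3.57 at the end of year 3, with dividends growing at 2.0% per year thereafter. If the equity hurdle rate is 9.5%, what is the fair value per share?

$39.70

Deferred-dividend DDM. At t=2 the remaining stream is a growing perpetuity with first payment D_3 = 3.57.
V_2 = D_3/(r−g) = 3.57/(0.095−0.02) = 47.6000
P₀ = V_2/(1+r)^2 = 47.6000/(1+0.095)^2 = 39.6989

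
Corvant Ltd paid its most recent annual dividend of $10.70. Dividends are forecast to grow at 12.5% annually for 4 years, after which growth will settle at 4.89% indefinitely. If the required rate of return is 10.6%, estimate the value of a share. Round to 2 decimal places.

Two-stage DDM. Project D₁…D_4 at 0.125, terminal growth 0.0489, discount at r = 0.106.
D_1 = 12.0375
D_2 = 13.5422
D_3 = 15.2350
D_4 = 17.1393
Terminal value at t=4: TV = D_5/(r−g) = 17.9774/(0.106−0.0489) = 314.8414
P₀ = 12.0375/(1+0.106)^1 + 13.5422/(1+0.106)^2 + 15.2350/(1+0.106)^3 + 17.1393/(1+0.106)^4 + 314.8414/(1+0.106)^4 = 255.0824

$255.08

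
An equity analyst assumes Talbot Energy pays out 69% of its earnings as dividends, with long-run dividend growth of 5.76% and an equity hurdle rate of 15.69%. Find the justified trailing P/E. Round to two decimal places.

Justified trailing P/E = b(1+g)/(r−g) = 0.69×(1+0.0576)/(0.1569−0.0576) = 7.3489

7.35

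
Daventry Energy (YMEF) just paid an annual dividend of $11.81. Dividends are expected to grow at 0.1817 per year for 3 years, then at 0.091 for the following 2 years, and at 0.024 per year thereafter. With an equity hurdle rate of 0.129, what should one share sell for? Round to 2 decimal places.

$187.90

Three-stage DDM. Project D₁…D_5; terminal Gordon value at t=5 with g = 0.024; discount at r = 0.129.
D_1 = 13.9559
D_2 = 16.4917
D_3 = 19.4882
D_4 = 21.2616
D_5 = 23.1964
TV_5 = 23.7531/(0.129−0.024) = 226.2204
P₀ = Σ Dₜ/(1+r)ᵗ + TV_5/(1+r)^5 = 187.9022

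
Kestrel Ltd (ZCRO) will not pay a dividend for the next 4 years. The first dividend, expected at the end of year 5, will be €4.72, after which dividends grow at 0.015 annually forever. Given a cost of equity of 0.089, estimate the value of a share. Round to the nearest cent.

€45.35

Deferred-dividend DDM. At t=4 the remaining stream is a growing perpetuity with first payment D_5 = 4.72.
V_4 = D_5/(r−g) = 4.72/(0.089−0.015) = 63.7838
P₀ = V_4/(1+r)^4 = 63.7838/(1+0.089)^4 = 45.3522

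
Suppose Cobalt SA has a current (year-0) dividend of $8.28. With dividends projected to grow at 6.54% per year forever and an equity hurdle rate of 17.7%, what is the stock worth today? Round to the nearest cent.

Gordon growth model: P₀ = D₁/(r − g). D₁ = 8.28 × (1 + 0.0654) = 8.8215.
P₀ = 8.8215 / (0.177 − 0.0654) = 8.8215 / 0.1116 = 79.0458

$79.05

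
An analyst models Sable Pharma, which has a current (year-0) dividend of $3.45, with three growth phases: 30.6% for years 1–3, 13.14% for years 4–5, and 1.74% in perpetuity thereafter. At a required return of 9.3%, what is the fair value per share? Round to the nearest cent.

Three-stage DDM. Project D₁…D_5; terminal Gordon value at t=5 with g = 0.0174; discount at r = 0.093.
D_1 = 4.5057
D_2 = 5.8844
D_3 = 7.6851
D_4 = 8.6949
D_5 = 9.8374
TV_5 = 10.0086/(0.093−0.0174) = 132.3887
P₀ = Σ Dₜ/(1+r)ᵗ + TV_5/(1+r)^5 = 112.2015

$112.20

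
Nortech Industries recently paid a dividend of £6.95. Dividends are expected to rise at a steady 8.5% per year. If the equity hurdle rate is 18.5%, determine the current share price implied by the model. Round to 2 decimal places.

£75.41

Gordon growth model: P₀ = D₁/(r − g). D₁ = 6.95 × (1 + 0.085) = 7.5408.
P₀ = 7.5408 / (0.185 − 0.085) = 7.5408 / 0.1 = 75.4075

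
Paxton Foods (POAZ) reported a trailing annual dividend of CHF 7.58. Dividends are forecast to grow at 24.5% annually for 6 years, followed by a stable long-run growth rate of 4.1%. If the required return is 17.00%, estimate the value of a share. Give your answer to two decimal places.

Two-stage DDM. Project D₁…D_6 at 0.245, terminal growth 0.041, discount at r = 0.17.
D_1 = 9.4371
D_2 = 11.7492
D_3 = 14.6277
D_4 = 18.2115
D_5 = 22.6734
D_6 = 28.2283
Terminal value at t=6: TV = D_7/(r−g) = 29.3857/(0.17−0.041) = 227.7961
P₀ = 9.4371/(1+0.17)^1 + 11.7492/(1+0.17)^2 + 14.6277/(1+0.17)^3 + 18.2115/(1+0.17)^4 + 22.6734/(1+0.17)^5 + 28.2283/(1+0.17)^6 + 227.7961/(1+0.17)^6 = 145.6503

CHF 145.65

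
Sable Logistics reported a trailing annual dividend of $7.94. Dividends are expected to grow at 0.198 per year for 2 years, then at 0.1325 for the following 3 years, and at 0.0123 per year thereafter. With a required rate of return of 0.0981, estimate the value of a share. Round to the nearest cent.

$170.59

Three-stage DDM. Project D₁…D_5; terminal Gordon value at t=5 with g = 0.0123; discount at r = 0.0981.
D_1 = 9.5121
D_2 = 11.3955
D_3 = 12.9054
D_4 = 14.6154
D_5 = 16.5519
TV_5 = 16.7555/(0.0981−0.0123) = 195.2858
P₀ = Σ Dₜ/(1+r)ᵗ + TV_5/(1+r)^5 = 170.5875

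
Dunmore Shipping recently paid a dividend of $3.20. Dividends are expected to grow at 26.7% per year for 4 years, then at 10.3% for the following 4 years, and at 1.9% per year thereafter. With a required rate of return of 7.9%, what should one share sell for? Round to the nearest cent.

$157.98

Three-stage DDM. Project D₁…D_8; terminal Gordon value at t=8 with g = 0.019; discount at r = 0.079.
D_1 = 4.0544
D_2 = 5.1369
D_3 = 6.5085
D_4 = 8.2462
D_5 = 9.0956
D_6 = 10.0325
D_7 = 11.0658
D_8 = 12.2056
TV_8 = 12.4375/(0.079−0.019) = 207.2915
P₀ = Σ Dₜ/(1+r)ᵗ + TV_8/(1+r)^8 = 157.9793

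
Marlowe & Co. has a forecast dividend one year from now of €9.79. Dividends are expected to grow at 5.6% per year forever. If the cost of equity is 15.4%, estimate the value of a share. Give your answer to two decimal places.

€99.90

Gordon growth model: P₀ = D₁/(r − g), with D₁ = 9.79 given directly.
P₀ = 9.7900 / (0.154 − 0.056) = 9.7900 / 0.098 = 99.8980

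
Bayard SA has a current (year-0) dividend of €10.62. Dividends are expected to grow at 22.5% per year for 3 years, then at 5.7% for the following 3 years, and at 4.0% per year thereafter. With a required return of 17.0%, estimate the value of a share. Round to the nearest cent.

€136.80

Three-stage DDM. Project D₁…D_6; terminal Gordon value at t=6 with g = 0.04; discount at r = 0.17.
D_1 = 13.0095
D_2 = 15.9366
D_3 = 19.5224
D_4 = 20.6352
D_5 = 21.8114
D_6 = 23.0546
TV_6 = 23.9768/(0.17−0.04) = 184.4369
P₀ = Σ Dₜ/(1+r)ᵗ + TV_6/(1+r)^6 = 136.7989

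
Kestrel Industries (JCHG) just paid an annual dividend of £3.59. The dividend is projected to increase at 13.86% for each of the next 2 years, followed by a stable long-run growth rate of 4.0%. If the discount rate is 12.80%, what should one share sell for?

£50.51

Two-stage DDM. Project D₁…D_2 at 0.1386, terminal growth 0.04, discount at r = 0.128.
D_1 = 4.0876
D_2 = 4.6541
Terminal value at t=2: TV = D_3/(r−g) = 4.8403/(0.128−0.04) = 55.0031
P₀ = 4.0876/(1+0.128)^1 + 4.6541/(1+0.128)^2 + 55.0031/(1+0.128)^2 = 50.5099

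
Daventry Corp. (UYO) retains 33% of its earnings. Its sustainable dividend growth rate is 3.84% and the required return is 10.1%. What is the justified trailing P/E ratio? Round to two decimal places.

Payout ratio b = 1 − 0.33 = 0.67.
Justified trailing P/E = b(1+g)/(r−g) = 0.67×(1+0.0384)/(0.101−0.0384) = 11.1139

11.11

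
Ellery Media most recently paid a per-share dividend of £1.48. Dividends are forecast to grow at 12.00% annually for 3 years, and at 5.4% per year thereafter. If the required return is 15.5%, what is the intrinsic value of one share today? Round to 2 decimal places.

Two-stage DDM. Project D₁…D_3 at 0.12, terminal growth 0.054, discount at r = 0.155.
D_1 = 1.6576
D_2 = 1.8565
D_3 = 2.0793
Terminal value at t=3: TV = D_4/(r−g) = 2.1916/(0.155−0.054) = 21.6988
P₀ = 1.6576/(1+0.155)^1 + 1.8565/(1+0.155)^2 + 2.0793/(1+0.155)^3 + 21.6988/(1+0.155)^3 = 18.2591

£18.26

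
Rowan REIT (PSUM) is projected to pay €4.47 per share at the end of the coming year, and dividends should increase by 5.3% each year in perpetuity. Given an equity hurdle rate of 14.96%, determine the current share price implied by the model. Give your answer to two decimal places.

Gordon growth model: P₀ = D₁/(r − g), with D₁ = 4.47 given directly.
P₀ = 4.4700 / (0.1496 − 0.053) = 4.4700 / 0.0966 = 46.2733

€46.27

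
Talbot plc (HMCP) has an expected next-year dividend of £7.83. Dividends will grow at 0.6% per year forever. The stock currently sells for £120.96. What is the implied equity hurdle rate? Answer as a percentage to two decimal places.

7.07%

Rearranging the constant-growth DDM: r = D₁/P₀ + g.
r = 7.8300 / 120.96 + 0.006 = 0.06473 + 0.006 = 0.07073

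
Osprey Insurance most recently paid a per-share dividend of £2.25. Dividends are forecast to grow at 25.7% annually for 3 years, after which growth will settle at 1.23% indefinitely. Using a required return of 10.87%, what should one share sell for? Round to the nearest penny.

£43.16

Two-stage DDM. Project D₁…D_3 at 0.257, terminal growth 0.0123, discount at r = 0.1087.
D_1 = 2.8283
D_2 = 3.5551
D_3 = 4.4688
Terminal value at t=3: TV = D_4/(r−g) = 4.5237/(0.1087−0.0123) = 46.9268
P₀ = 2.8283/(1+0.1087)^1 + 3.5551/(1+0.1087)^2 + 4.4688/(1+0.1087)^3 + 46.9268/(1+0.1087)^3 = 43.1555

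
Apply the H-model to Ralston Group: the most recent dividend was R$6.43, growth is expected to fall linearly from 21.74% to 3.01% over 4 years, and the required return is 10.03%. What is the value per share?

R$128.66

H-model: P₀ = D₀[(1+g_L) + H(g_S−g_L)]/(r−g_L), with H = 4/2 = 2.
P₀ = 6.43 × [(1+0.0301) + 2×(0.2174−0.0301)] / (0.1003−0.0301)
   = 6.43 × 1.4047 / 0.0702 = 128.6641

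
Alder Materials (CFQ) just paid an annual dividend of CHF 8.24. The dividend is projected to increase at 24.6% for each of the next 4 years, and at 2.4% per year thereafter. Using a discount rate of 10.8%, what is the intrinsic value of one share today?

CHF 205.23

Two-stage DDM. Project D₁…D_4 at 0.246, terminal growth 0.024, discount at r = 0.108.
D_1 = 10.2670
D_2 = 12.7927
D_3 = 15.9397
D_4 = 19.8609
Terminal value at t=4: TV = D_5/(r−g) = 20.3376/(0.108−0.024) = 242.1141
P₀ = 10.2670/(1+0.108)^1 + 12.7927/(1+0.108)^2 + 15.9397/(1+0.108)^3 + 19.8609/(1+0.108)^4 + 242.1141/(1+0.108)^4 = 205.2253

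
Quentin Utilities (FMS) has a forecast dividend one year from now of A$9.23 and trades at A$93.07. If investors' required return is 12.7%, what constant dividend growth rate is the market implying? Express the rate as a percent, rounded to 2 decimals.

2.78%

From P₀ = D₁/(r − g), the implied growth is g = r − D₁/P₀.
g = 0.127 − 9.23/93.07 = 0.127 − 0.09917 = 0.02783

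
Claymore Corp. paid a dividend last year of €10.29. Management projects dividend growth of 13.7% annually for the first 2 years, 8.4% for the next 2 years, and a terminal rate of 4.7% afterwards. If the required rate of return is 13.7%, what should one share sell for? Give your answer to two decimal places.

Three-stage DDM. Project D₁…D_4; terminal Gordon value at t=4 with g = 0.047; discount at r = 0.137.
D_1 = 11.6997
D_2 = 13.3026
D_3 = 14.4200
D_4 = 15.6313
TV_4 = 16.3660/(0.137−0.047) = 181.8440
P₀ = Σ Dₜ/(1+r)ᵗ + TV_4/(1+r)^4 = 148.5505

€148.55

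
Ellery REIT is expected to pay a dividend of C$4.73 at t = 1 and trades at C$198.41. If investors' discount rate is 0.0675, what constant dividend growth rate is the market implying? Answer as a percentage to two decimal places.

4.37%

From P₀ = D₁/(r − g), the implied growth is g = r − D₁/P₀.
g = 0.0675 − 4.73/198.41 = 0.0675 − 0.02384 = 0.04366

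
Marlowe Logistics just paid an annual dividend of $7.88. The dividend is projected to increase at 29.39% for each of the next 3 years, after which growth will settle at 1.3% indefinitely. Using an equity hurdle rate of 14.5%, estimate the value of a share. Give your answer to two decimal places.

Two-stage DDM. Project D₁…D_3 at 0.2939, terminal growth 0.013, discount at r = 0.145.
D_1 = 10.1959
D_2 = 13.1925
D_3 = 17.0698
Terminal value at t=3: TV = D_4/(r−g) = 17.2917/(0.145−0.013) = 130.9978
P₀ = 10.1959/(1+0.145)^1 + 13.1925/(1+0.145)^2 + 17.0698/(1+0.145)^3 + 130.9978/(1+0.145)^3 = 117.6053

$117.61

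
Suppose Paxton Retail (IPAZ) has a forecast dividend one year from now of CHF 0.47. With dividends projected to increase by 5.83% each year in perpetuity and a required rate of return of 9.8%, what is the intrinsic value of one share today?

Gordon growth model: P₀ = D₁/(r − g), with D₁ = 0.47 given directly.
P₀ = 0.4700 / (0.098 − 0.0583) = 0.4700 / 0.0397 = 11.8388

CHF 11.84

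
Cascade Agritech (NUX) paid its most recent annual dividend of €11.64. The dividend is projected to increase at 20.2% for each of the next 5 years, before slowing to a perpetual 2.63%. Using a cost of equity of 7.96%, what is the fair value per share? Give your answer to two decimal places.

€464.70

Two-stage DDM. Project D₁…D_5 at 0.202, terminal growth 0.0263, discount at r = 0.0796.
D_1 = 13.9913
D_2 = 16.8175
D_3 = 20.2147
D_4 = 24.2980
D_5 = 29.2062
Terminal value at t=5: TV = D_6/(r−g) = 29.9743/(0.0796−0.0263) = 562.3704
P₀ = 13.9913/(1+0.0796)^1 + 16.8175/(1+0.0796)^2 + 20.2147/(1+0.0796)^3 + 24.2980/(1+0.0796)^4 + 29.2062/(1+0.0796)^5 + 562.3704/(1+0.0796)^5 = 464.7033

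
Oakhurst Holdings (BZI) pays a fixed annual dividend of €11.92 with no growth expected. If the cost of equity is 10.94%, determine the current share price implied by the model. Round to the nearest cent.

Zero-growth DDM (perpetuity): P₀ = D/r = 11.92 / 0.1094 = 108.9580

€108.96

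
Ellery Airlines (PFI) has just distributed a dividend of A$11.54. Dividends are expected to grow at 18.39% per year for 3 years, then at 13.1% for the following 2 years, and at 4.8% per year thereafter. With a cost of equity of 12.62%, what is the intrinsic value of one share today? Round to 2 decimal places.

A$246.47

Three-stage DDM. Project D₁…D_5; terminal Gordon value at t=5 with g = 0.048; discount at r = 0.1262.
D_1 = 13.6622
D_2 = 16.1747
D_3 = 19.1492
D_4 = 21.6578
D_5 = 24.4949
TV_5 = 25.6707/(0.1262−0.048) = 328.2696
P₀ = Σ Dₜ/(1+r)ᵗ + TV_5/(1+r)^5 = 246.4720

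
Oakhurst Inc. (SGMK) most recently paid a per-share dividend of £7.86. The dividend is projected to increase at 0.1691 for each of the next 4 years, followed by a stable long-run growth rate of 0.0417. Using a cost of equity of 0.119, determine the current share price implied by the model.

£161.32

Two-stage DDM. Project D₁…D_4 at 0.1691, terminal growth 0.0417, discount at r = 0.119.
D_1 = 9.1891
D_2 = 10.7430
D_3 = 12.5596
D_4 = 14.6835
Terminal value at t=4: TV = D_5/(r−g) = 15.2958/(0.119−0.0417) = 197.8757
P₀ = 9.1891/(1+0.119)^1 + 10.7430/(1+0.119)^2 + 12.5596/(1+0.119)^3 + 14.6835/(1+0.119)^4 + 197.8757/(1+0.119)^4 = 161.3239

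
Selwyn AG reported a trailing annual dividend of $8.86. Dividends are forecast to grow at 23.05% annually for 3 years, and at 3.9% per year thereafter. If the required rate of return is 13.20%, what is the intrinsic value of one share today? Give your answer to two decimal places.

Two-stage DDM. Project D₁…D_3 at 0.2305, terminal growth 0.039, discount at r = 0.132.
D_1 = 10.9022
D_2 = 13.4152
D_3 = 16.5074
Terminal value at t=3: TV = D_4/(r−g) = 17.1512/(0.132−0.039) = 184.4213
P₀ = 10.9022/(1+0.132)^1 + 13.4152/(1+0.132)^2 + 16.5074/(1+0.132)^3 + 184.4213/(1+0.132)^3 = 158.6168

$158.62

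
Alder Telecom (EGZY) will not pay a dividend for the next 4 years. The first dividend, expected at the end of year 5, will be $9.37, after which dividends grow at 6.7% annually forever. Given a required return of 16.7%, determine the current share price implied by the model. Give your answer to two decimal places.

$50.52

Deferred-dividend DDM. At t=4 the remaining stream is a growing perpetuity with first payment D_5 = 9.37.
V_4 = D_5/(r−g) = 9.37/(0.167−0.067) = 93.7000
P₀ = V_4/(1+r)^4 = 93.7000/(1+0.167)^4 = 50.5192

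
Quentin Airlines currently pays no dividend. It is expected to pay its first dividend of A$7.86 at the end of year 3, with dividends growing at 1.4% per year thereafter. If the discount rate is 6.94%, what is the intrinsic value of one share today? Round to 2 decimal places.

A$124.06

Deferred-dividend DDM. At t=2 the remaining stream is a growing perpetuity with first payment D_3 = 7.86.
V_2 = D_3/(r−g) = 7.86/(0.0694−0.014) = 141.8773
P₀ = V_2/(1+r)^2 = 141.8773/(1+0.0694)^2 = 124.0602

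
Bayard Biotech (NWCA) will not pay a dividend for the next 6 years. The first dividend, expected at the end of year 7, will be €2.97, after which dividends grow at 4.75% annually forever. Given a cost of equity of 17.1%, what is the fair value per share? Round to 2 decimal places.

€9.33

Deferred-dividend DDM. At t=6 the remaining stream is a growing perpetuity with first payment D_7 = 2.97.
V_6 = D_7/(r−g) = 2.97/(0.171−0.0475) = 24.0486
P₀ = V_6/(1+r)^6 = 24.0486/(1+0.171)^6 = 9.3271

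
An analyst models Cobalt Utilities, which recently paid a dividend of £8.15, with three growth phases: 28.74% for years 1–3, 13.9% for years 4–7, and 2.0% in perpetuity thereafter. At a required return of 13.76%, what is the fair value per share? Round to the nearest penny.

£181.82

Three-stage DDM. Project D₁…D_7; terminal Gordon value at t=7 with g = 0.02; discount at r = 0.1376.
D_1 = 10.4923
D_2 = 13.5078
D_3 = 17.3899
D_4 = 19.8071
D_5 = 22.5603
D_6 = 25.6962
D_7 = 29.2680
TV_7 = 29.8534/(0.1376−0.02) = 253.8551
P₀ = Σ Dₜ/(1+r)ᵗ + TV_7/(1+r)^7 = 181.8250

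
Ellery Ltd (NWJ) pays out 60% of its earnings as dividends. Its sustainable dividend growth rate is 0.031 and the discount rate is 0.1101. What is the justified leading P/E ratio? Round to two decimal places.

7.59

Justified leading P/E = b/(r−g) = 0.60/(0.1101−0.031) = 7.5853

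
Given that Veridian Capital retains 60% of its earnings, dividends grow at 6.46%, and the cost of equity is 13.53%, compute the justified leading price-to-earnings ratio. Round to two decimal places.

5.66

Payout ratio b = 1 − 0.60 = 0.40.
Justified leading P/E = b/(r−g) = 0.40/(0.1353−0.0646) = 5.6577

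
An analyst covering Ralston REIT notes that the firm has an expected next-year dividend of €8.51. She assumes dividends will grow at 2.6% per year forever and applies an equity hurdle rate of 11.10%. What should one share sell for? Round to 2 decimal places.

Gordon growth model: P₀ = D₁/(r − g), with D₁ = 8.51 given directly.
P₀ = 8.5100 / (0.111 − 0.026) = 8.5100 / 0.085 = 100.1176

€100.12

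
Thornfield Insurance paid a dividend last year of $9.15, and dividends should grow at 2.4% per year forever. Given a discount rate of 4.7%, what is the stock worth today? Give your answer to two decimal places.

Gordon growth model: P₀ = D₁/(r − g). D₁ = 9.15 × (1 + 0.024) = 9.3696.
P₀ = 9.3696 / (0.047 − 0.024) = 9.3696 / 0.023 = 407.3739

$407.37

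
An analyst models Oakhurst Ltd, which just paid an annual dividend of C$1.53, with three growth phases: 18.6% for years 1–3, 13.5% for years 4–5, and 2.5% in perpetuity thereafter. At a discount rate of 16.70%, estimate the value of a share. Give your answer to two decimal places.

C$18.79

Three-stage DDM. Project D₁…D_5; terminal Gordon value at t=5 with g = 0.025; discount at r = 0.167.
D_1 = 1.8146
D_2 = 2.1521
D_3 = 2.5524
D_4 = 2.8970
D_5 = 3.2880
TV_5 = 3.3702/(0.167−0.025) = 23.7341
P₀ = Σ Dₜ/(1+r)ᵗ + TV_5/(1+r)^5 = 18.7873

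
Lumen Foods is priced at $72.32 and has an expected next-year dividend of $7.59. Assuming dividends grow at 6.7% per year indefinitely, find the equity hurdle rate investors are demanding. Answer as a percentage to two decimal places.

Rearranging the constant-growth DDM: r = D₁/P₀ + g.
r = 7.5900 / 72.32 + 0.067 = 0.10495 + 0.067 = 0.17195

17.20%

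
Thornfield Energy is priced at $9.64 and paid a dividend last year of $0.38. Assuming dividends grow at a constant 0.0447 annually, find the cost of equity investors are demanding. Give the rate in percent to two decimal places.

Rearranging the constant-growth DDM: r = D₁/P₀ + g.
D₁ = 0.38 × (1 + 0.0447) = 0.3970.
r = 0.3970 / 9.64 + 0.0447 = 0.04118 + 0.0447 = 0.08588

8.59%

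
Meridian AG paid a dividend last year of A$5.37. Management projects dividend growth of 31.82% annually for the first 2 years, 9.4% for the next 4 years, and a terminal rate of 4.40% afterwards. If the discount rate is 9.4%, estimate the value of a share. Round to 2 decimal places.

A$208.25

Three-stage DDM. Project D₁…D_6; terminal Gordon value at t=6 with g = 0.044; discount at r = 0.094.
D_1 = 7.0787
D_2 = 9.3312
D_3 = 10.2083
D_4 = 11.1679
D_5 = 12.2177
D_6 = 13.3661
TV_6 = 13.9543/(0.094−0.044) = 279.0851
P₀ = Σ Dₜ/(1+r)ᵗ + TV_6/(1+r)^6 = 208.2451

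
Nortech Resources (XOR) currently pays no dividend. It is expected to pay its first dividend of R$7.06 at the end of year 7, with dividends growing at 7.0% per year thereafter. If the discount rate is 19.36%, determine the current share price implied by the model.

R$19.75

Deferred-dividend DDM. At t=6 the remaining stream is a growing perpetuity with first payment D_7 = 7.06.
V_6 = D_7/(r−g) = 7.06/(0.1936−0.07) = 57.1197
P₀ = V_6/(1+r)^6 = 57.1197/(1+0.1936)^6 = 19.7530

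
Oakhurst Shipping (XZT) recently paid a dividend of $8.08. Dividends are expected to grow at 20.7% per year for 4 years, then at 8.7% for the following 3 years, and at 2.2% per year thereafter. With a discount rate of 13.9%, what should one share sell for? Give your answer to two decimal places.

Three-stage DDM. Project D₁…D_7; terminal Gordon value at t=7 with g = 0.022; discount at r = 0.139.
D_1 = 9.7526
D_2 = 11.7713
D_3 = 14.2080
D_4 = 17.1491
D_5 = 18.6410
D_6 = 20.2628
D_7 = 22.0257
TV_7 = 22.5102/(0.139−0.022) = 192.3951
P₀ = Σ Dₜ/(1+r)ᵗ + TV_7/(1+r)^7 = 142.6635

$142.66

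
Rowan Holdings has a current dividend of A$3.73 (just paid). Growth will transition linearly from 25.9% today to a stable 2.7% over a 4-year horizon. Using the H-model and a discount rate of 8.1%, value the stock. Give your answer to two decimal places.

H-model: P₀ = D₀[(1+g_L) + H(g_S−g_L)]/(r−g_L), with H = 4/2 = 2.
P₀ = 3.73 × [(1+0.027) + 2×(0.259−0.027)] / (0.081−0.027)
   = 3.73 × 1.4910 / 0.054 = 102.9894

A$102.99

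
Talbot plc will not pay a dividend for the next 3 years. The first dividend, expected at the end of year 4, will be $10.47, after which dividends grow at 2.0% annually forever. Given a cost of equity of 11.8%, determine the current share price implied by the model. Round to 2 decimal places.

$76.45

Deferred-dividend DDM. At t=3 the remaining stream is a growing perpetuity with first payment D_4 = 10.47.
V_3 = D_4/(r−g) = 10.47/(0.118−0.02) = 106.8367
P₀ = V_3/(1+r)^3 = 106.8367/(1+0.118)^3 = 76.4531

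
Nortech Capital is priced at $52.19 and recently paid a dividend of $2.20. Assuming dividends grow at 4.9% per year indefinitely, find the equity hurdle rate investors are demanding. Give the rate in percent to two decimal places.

Rearranging the constant-growth DDM: r = D₁/P₀ + g.
D₁ = 2.20 × (1 + 0.049) = 2.3078.
r = 2.3078 / 52.19 + 0.049 = 0.04422 + 0.049 = 0.09322

9.32%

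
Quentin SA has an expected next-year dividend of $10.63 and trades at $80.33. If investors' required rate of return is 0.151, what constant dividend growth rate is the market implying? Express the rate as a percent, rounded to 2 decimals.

1.87%

From P₀ = D₁/(r − g), the implied growth is g = r − D₁/P₀.
g = 0.151 − 10.63/80.33 = 0.151 − 0.13233 = 0.01867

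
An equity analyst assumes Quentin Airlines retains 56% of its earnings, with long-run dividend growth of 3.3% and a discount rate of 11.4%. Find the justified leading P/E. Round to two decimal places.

Payout ratio b = 1 − 0.56 = 0.44.
Justified leading P/E = b/(r−g) = 0.44/(0.114−0.033) = 5.4321

5.43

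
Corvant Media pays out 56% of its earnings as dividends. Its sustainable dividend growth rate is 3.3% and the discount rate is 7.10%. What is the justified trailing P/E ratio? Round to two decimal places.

Justified trailing P/E = b(1+g)/(r−g) = 0.56×(1+0.033)/(0.071−0.033) = 15.2232

15.22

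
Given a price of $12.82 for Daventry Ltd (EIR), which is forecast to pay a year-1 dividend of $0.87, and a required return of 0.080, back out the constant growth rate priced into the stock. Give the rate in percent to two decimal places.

From P₀ = D₁/(r − g), the implied growth is g = r − D₁/P₀.
g = 0.08 − 0.87/12.82 = 0.08 − 0.06786 = 0.01214

1.21%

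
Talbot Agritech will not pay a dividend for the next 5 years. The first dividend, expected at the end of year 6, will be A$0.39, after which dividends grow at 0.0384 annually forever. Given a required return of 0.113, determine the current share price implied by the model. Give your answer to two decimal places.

Deferred-dividend DDM. At t=5 the remaining stream is a growing perpetuity with first payment D_6 = 0.39.
V_5 = D_6/(r−g) = 0.39/(0.113−0.0384) = 5.2279
P₀ = V_5/(1+r)^5 = 5.2279/(1+0.113)^5 = 3.0609

A$3.06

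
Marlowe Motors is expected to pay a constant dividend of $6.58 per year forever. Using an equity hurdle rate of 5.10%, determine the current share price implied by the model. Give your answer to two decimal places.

Zero-growth DDM (perpetuity): P₀ = D/r = 6.58 / 0.051 = 129.0196

$129.02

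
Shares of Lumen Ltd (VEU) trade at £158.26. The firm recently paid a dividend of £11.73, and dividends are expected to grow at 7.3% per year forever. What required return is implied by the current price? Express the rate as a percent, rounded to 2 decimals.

15.25%

Rearranging the constant-growth DDM: r = D₁/P₀ + g.
D₁ = 11.73 × (1 + 0.073) = 12.5863.
r = 12.5863 / 158.26 + 0.073 = 0.07953 + 0.073 = 0.15253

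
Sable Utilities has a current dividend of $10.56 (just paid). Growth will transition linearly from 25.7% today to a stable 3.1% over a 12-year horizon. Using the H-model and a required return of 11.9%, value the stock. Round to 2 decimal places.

$286.44

H-model: P₀ = D₀[(1+g_L) + H(g_S−g_L)]/(r−g_L), with H = 12/2 = 6.
P₀ = 10.56 × [(1+0.031) + 6×(0.257−0.031)] / (0.119−0.031)
   = 10.56 × 2.3870 / 0.088 = 286.4400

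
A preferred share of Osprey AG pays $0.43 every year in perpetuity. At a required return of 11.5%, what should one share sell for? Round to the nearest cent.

$3.74

Zero-growth DDM (perpetuity): P₀ = D/r = 0.43 / 0.115 = 3.7391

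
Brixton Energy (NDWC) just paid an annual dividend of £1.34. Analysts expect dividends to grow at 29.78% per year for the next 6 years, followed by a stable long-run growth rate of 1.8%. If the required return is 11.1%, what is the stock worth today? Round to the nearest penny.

£51.61

Two-stage DDM. Project D₁…D_6 at 0.2978, terminal growth 0.018, discount at r = 0.111.
D_1 = 1.7391
D_2 = 2.2569
D_3 = 2.9291
D_4 = 3.8013
D_5 = 4.9334
D_6 = 6.4025
Terminal value at t=6: TV = D_7/(r−g) = 6.5178/(0.111−0.018) = 70.0836
P₀ = 1.7391/(1+0.111)^1 + 2.2569/(1+0.111)^2 + 2.9291/(1+0.111)^3 + 3.8013/(1+0.111)^4 + 4.9334/(1+0.111)^5 + 6.4025/(1+0.111)^6 + 70.0836/(1+0.111)^6 = 51.6116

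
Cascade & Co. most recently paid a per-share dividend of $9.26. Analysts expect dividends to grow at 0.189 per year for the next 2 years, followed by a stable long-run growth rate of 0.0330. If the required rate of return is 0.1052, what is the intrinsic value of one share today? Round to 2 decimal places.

$174.02

Two-stage DDM. Project D₁…D_2 at 0.189, terminal growth 0.033, discount at r = 0.1052.
D_1 = 11.0101
D_2 = 13.0911
Terminal value at t=2: TV = D_3/(r−g) = 13.5231/(0.1052−0.033) = 187.3000
P₀ = 11.0101/(1+0.1052)^1 + 13.0911/(1+0.1052)^2 + 187.3000/(1+0.1052)^2 = 174.0198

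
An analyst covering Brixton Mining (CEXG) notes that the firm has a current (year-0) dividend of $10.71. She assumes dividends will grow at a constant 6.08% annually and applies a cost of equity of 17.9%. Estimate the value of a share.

$96.12

Gordon growth model: P₀ = D₁/(r − g). D₁ = 10.71 × (1 + 0.0608) = 11.3612.
P₀ = 11.3612 / (0.179 − 0.0608) = 11.3612 / 0.1182 = 96.1182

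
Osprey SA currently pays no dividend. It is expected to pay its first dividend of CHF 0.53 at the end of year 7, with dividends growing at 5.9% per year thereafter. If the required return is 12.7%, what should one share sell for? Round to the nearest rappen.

CHF 3.80

Deferred-dividend DDM. At t=6 the remaining stream is a growing perpetuity with first payment D_7 = 0.53.
V_6 = D_7/(r−g) = 0.53/(0.127−0.059) = 7.7941
P₀ = V_6/(1+r)^6 = 7.7941/(1+0.127)^6 = 3.8039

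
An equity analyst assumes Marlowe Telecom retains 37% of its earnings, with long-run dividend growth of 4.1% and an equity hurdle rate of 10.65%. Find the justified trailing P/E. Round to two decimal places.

Payout ratio b = 1 − 0.37 = 0.63.
Justified trailing P/E = b(1+g)/(r−g) = 0.63×(1+0.041)/(0.1065−0.041) = 10.0127

10.01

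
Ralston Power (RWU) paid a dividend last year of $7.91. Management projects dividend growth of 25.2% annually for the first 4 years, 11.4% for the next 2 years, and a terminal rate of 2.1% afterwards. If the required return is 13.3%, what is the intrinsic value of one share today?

$167.81

Three-stage DDM. Project D₁…D_6; terminal Gordon value at t=6 with g = 0.021; discount at r = 0.133.
D_1 = 9.9033
D_2 = 12.3990
D_3 = 15.5235
D_4 = 19.4354
D_5 = 21.6511
D_6 = 24.1193
TV_6 = 24.6258/(0.133−0.021) = 219.8730
P₀ = Σ Dₜ/(1+r)ᵗ + TV_6/(1+r)^6 = 167.8083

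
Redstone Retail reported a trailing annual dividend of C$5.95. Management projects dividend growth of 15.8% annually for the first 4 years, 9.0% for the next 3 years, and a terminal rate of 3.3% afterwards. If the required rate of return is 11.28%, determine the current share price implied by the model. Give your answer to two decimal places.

Three-stage DDM. Project D₁…D_7; terminal Gordon value at t=7 with g = 0.033; discount at r = 0.1128.
D_1 = 6.8901
D_2 = 7.9787
D_3 = 9.2394
D_4 = 10.6992
D_5 = 11.6621
D_6 = 12.7117
D_7 = 13.8558
TV_7 = 14.3130/(0.1128−0.033) = 179.3610
P₀ = Σ Dₜ/(1+r)ᵗ + TV_7/(1+r)^7 = 131.2831

C$131.28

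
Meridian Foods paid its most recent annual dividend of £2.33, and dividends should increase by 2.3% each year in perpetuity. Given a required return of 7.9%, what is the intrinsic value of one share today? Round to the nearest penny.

Gordon growth model: P₀ = D₁/(r − g). D₁ = 2.33 × (1 + 0.023) = 2.3836.
P₀ = 2.3836 / (0.079 − 0.023) = 2.3836 / 0.056 = 42.5641

£42.56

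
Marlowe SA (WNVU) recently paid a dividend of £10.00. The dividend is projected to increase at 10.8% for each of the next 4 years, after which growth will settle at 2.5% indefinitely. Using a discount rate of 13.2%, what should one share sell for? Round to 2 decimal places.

£125.85

Two-stage DDM. Project D₁…D_4 at 0.108, terminal growth 0.025, discount at r = 0.132.
D_1 = 11.0800
D_2 = 12.2766
D_3 = 13.6025
D_4 = 15.0716
Terminal value at t=4: TV = D_5/(r−g) = 15.4484/(0.132−0.025) = 144.3774
P₀ = 11.0800/(1+0.132)^1 + 12.2766/(1+0.132)^2 + 13.6025/(1+0.132)^3 + 15.0716/(1+0.132)^4 + 144.3774/(1+0.132)^4 = 125.8495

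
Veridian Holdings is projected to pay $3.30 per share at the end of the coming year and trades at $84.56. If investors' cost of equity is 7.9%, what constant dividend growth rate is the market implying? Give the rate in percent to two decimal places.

4.00%

From P₀ = D₁/(r − g), the implied growth is g = r − D₁/P₀.
g = 0.079 − 3.30/84.56 = 0.079 − 0.03903 = 0.03997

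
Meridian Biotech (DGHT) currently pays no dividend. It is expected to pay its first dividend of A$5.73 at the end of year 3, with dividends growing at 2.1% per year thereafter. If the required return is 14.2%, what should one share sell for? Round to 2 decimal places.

Deferred-dividend DDM. At t=2 the remaining stream is a growing perpetuity with first payment D_3 = 5.73.
V_2 = D_3/(r−g) = 5.73/(0.142−0.021) = 47.3554
P₀ = V_2/(1+r)^2 = 47.3554/(1+0.142)^2 = 36.3109

A$36.31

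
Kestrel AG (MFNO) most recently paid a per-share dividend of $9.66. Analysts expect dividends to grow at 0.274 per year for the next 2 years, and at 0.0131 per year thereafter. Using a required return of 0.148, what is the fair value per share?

$111.96

Two-stage DDM. Project D₁…D_2 at 0.274, terminal growth 0.0131, discount at r = 0.148.
D_1 = 12.3068
D_2 = 15.6789
Terminal value at t=2: TV = D_3/(r−g) = 15.8843/(0.148−0.0131) = 117.7488
P₀ = 12.3068/(1+0.148)^1 + 15.6789/(1+0.148)^2 + 117.7488/(1+0.148)^2 = 111.9626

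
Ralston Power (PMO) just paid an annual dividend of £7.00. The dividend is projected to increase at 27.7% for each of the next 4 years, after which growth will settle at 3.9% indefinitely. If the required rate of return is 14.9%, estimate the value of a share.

Two-stage DDM. Project D₁…D_4 at 0.277, terminal growth 0.039, discount at r = 0.149.
D_1 = 8.9390
D_2 = 11.4151
D_3 = 14.5771
D_4 = 18.6149
Terminal value at t=4: TV = D_5/(r−g) = 19.3409/(0.149−0.039) = 175.8266
P₀ = 8.9390/(1+0.149)^1 + 11.4151/(1+0.149)^2 + 14.5771/(1+0.149)^3 + 18.6149/(1+0.149)^4 + 175.8266/(1+0.149)^4 = 137.5961

£137.60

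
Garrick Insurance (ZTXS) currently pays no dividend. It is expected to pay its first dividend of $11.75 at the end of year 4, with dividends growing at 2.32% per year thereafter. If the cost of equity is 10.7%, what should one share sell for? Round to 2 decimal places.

$103.36

Deferred-dividend DDM. At t=3 the remaining stream is a growing perpetuity with first payment D_4 = 11.75.
V_3 = D_4/(r−g) = 11.75/(0.107−0.0232) = 140.2148
P₀ = V_3/(1+r)^3 = 140.2148/(1+0.107)^3 = 103.3596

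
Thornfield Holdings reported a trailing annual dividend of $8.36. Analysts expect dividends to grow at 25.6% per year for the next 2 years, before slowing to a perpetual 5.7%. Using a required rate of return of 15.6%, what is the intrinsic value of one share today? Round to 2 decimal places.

$124.32

Two-stage DDM. Project D₁…D_2 at 0.256, terminal growth 0.057, discount at r = 0.156.
D_1 = 10.5002
D_2 = 13.1882
Terminal value at t=2: TV = D_3/(r−g) = 13.9399/(0.156−0.057) = 140.8074
P₀ = 10.5002/(1+0.156)^1 + 13.1882/(1+0.156)^2 + 140.8074/(1+0.156)^2 = 124.3203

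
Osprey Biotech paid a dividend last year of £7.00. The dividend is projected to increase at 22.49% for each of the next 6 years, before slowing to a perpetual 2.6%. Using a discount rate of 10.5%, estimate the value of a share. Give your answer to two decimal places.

£229.84

Two-stage DDM. Project D₁…D_6 at 0.2249, terminal growth 0.026, discount at r = 0.105.
D_1 = 8.5743
D_2 = 10.5027
D_3 = 12.8647
D_4 = 15.7580
D_5 = 19.3020
D_6 = 23.6430
Terminal value at t=6: TV = D_7/(r−g) = 24.2577/(0.105−0.026) = 307.0592
P₀ = 8.5743/(1+0.105)^1 + 10.5027/(1+0.105)^2 + 12.8647/(1+0.105)^3 + 15.7580/(1+0.105)^4 + 19.3020/(1+0.105)^5 + 23.6430/(1+0.105)^6 + 307.0592/(1+0.105)^6 = 229.8433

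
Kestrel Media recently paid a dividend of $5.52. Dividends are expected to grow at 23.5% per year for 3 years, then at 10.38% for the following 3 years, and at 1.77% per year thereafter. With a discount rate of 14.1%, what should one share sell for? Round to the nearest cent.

$91.41

Three-stage DDM. Project D₁…D_6; terminal Gordon value at t=6 with g = 0.0177; discount at r = 0.141.
D_1 = 6.8172
D_2 = 8.4192
D_3 = 10.3978
D_4 = 11.4771
D_5 = 12.6684
D_6 = 13.9833
TV_6 = 14.2309/(0.141−0.0177) = 115.4165
P₀ = Σ Dₜ/(1+r)ᵗ + TV_6/(1+r)^6 = 91.4073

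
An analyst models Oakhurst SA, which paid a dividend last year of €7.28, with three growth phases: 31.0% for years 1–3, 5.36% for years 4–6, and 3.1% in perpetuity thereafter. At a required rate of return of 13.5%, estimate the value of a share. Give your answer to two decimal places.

€147.04

Three-stage DDM. Project D₁…D_6; terminal Gordon value at t=6 with g = 0.031; discount at r = 0.135.
D_1 = 9.5368
D_2 = 12.4932
D_3 = 16.3661
D_4 = 17.2433
D_5 = 18.1676
D_6 = 19.1413
TV_6 = 19.7347/(0.135−0.031) = 189.7570
P₀ = Σ Dₜ/(1+r)ᵗ + TV_6/(1+r)^6 = 147.0443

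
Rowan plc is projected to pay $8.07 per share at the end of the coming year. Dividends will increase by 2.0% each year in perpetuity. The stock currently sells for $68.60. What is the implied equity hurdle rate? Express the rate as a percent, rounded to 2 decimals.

13.76%

Rearranging the constant-growth DDM: r = D₁/P₀ + g.
r = 8.0700 / 68.60 + 0.02 = 0.11764 + 0.02 = 0.13764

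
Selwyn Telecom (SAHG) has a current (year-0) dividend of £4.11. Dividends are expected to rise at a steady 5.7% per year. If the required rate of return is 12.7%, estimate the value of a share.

£62.06

Gordon growth model: P₀ = D₁/(r − g). D₁ = 4.11 × (1 + 0.057) = 4.3443.
P₀ = 4.3443 / (0.127 − 0.057) = 4.3443 / 0.07 = 62.0610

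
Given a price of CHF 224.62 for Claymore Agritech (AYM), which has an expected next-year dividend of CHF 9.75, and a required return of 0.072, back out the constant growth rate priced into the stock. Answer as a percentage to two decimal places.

2.86%

From P₀ = D₁/(r − g), the implied growth is g = r − D₁/P₀.
g = 0.072 − 9.75/224.62 = 0.072 − 0.04341 = 0.02859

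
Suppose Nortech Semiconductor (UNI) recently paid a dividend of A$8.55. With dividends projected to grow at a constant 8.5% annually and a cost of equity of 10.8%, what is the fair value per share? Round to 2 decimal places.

A$403.34

Gordon growth model: P₀ = D₁/(r − g). D₁ = 8.55 × (1 + 0.085) = 9.2767.
P₀ = 9.2767 / (0.108 − 0.085) = 9.2767 / 0.023 = 403.3370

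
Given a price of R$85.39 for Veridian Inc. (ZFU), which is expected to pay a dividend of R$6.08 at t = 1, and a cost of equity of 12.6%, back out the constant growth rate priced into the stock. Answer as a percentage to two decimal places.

From P₀ = D₁/(r − g), the implied growth is g = r − D₁/P₀.
g = 0.126 − 6.08/85.39 = 0.126 − 0.07120 = 0.05480

5.48%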